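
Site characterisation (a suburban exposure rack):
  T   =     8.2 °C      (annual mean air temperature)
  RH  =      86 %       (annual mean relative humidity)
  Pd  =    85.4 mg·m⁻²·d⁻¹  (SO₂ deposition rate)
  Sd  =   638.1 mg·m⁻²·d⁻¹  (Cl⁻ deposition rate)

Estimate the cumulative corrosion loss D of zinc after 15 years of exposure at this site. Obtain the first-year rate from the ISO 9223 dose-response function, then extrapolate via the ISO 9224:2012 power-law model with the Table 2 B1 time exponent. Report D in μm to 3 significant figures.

zinc: temperature factor f = +0.038·(-1.8) = -0.0684
  SO₂ term: 0.0129·85.4^0.44·exp(0.046·86-0.0684) = 4.454
  Cl⁻ term: 0.0175·638.1^0.57·exp(0.008·86+0.085·8.2) = 2.775
  sum: 4.454 + 2.775 → r_corr = 7.23 μm/a
Power-law: D(15) = r_corr · 15^0.813
  D(15) = 7.23 × 15^0.813 = 7.23 × 9.04 = 65.36 μm

D(15) = 65.4 μm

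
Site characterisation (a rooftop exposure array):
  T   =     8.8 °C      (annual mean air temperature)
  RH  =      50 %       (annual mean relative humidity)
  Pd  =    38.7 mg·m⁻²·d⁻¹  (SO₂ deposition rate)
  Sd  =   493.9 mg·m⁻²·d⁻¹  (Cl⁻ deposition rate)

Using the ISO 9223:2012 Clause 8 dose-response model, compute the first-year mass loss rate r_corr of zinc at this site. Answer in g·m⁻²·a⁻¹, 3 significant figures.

r_corr = 17.9 g·m⁻²·a⁻¹

zinc: temperature factor f = +0.038·(-1.2) = -0.0456
  SO₂ term: 0.0129·38.7^0.44·exp(0.046·50-0.0456) = 0.6141
  Cl⁻ term: 0.0175·493.9^0.57·exp(0.008·50+0.085·8.8) = 1.892
  sum: 0.6141 + 1.892 → r_corr = 2.506 μm/a
Convert to mass loss: 2.506 μm/a × 7.14 g/cm³ = 17.9 g·m⁻²·a⁻¹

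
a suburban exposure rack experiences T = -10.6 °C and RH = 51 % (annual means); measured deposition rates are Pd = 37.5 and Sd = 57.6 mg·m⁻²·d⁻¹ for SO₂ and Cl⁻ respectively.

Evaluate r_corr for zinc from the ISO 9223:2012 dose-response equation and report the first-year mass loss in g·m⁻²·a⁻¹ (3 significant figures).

r_corr = 2.94 g·m⁻²·a⁻¹

zinc: T≤10 °C ⇒ hinge +0.038·(-10.6−10) = -0.7828
  Pd branch = 0.0129·Pd^0.44·e^(0.046·RH+f) = 0.3034 μm/a
  Cl⁻ term: 0.0175·57.6^0.57·exp(0.008·51+0.085·-10.6) = 0.1077
  r_corr = 0.3034 + 0.1077 = 0.4112 μm/a
Convert to mass loss: 0.4112 μm/a × 7.14 g/cm³ = 2.936 g·m⁻²·a⁻¹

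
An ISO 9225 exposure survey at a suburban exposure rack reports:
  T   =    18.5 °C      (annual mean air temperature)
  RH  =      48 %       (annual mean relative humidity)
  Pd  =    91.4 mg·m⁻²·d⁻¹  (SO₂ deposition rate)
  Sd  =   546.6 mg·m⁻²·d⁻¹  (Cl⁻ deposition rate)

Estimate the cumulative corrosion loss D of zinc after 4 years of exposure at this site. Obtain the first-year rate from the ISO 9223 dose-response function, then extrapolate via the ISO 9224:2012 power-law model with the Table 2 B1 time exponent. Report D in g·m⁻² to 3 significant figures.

D(4) = 109 g·m⁻²

zinc: temperature factor f = -0.071·(8.5) = -0.6035
  SO₂ term: 0.0129·91.4^0.44·exp(0.046·48-0.6035) = 0.468
  Sd branch = 0.0175·Sd^0.57·e^(0.008·RH+0.085·T) = 4.5 μm/a
  r_corr = 0.468 + 4.5 = 4.968 μm/a
Power-law: D(4) = r_corr · 4^0.813
  D(4) = 4.968 × 4^0.813 = 4.968 × 3.087 = 15.33 μm
  Mass loss = 15.33 μm × 7.14 g/cm³ = 109.5 g·m⁻²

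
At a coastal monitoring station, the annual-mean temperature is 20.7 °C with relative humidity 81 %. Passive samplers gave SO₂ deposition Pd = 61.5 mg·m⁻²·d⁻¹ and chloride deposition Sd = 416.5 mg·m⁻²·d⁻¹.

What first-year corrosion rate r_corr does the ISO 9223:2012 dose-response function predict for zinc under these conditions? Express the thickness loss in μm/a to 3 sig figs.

r_corr = 7.58 μm/a

zinc: T>10 °C ⇒ hinge -0.071·(20.7−10) = -0.7597
  SO₂ term: 0.0129·61.5^0.44·exp(0.046·81-0.7597) = 1.534
  Sd branch = 0.0175·Sd^0.57·e^(0.008·RH+0.085·T) = 6.05 μm/a
  sum: 1.534 + 6.05 → r_corr = 7.585 μm/a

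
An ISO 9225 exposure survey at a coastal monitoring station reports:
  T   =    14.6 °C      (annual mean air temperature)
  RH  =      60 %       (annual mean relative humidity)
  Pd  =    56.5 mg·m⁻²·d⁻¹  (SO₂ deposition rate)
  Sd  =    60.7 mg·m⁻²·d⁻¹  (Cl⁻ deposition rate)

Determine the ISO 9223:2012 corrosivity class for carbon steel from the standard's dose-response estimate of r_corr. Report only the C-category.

C4

carbon steel: T>10 °C ⇒ hinge -0.054·(14.6−10) = -0.2484
  sulphur-dioxide contribution → 37.35 μm/a
  chloride contribution → 16.89 μm/a
  ⇒ r_corr(carbon steel) = 54.24 μm/a
54.2 μm/a falls in (50, 80] for carbon steel → category C4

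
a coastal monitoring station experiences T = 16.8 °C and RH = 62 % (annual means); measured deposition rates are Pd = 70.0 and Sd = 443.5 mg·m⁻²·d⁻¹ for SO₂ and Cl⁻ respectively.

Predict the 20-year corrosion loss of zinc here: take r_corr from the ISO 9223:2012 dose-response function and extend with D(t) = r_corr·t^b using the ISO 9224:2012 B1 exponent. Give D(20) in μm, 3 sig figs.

D(20) = 54.4 μm

zinc: T>10 °C ⇒ hinge -0.071·(16.8−10) = -0.4828
  Pd branch = 0.0129·Pd^0.44·e^(0.046·RH+f) = 0.8941 μm/a
  Cl⁻ term: 0.0175·443.5^0.57·exp(0.008·62+0.085·16.8) = 3.867
  r_corr = 0.8941 + 3.867 = 4.761 μm/a
Power-law: D(20) = r_corr · 20^0.813
  D(20) = 4.761 × 20^0.813 = 4.761 × 11.42 = 54.38 μm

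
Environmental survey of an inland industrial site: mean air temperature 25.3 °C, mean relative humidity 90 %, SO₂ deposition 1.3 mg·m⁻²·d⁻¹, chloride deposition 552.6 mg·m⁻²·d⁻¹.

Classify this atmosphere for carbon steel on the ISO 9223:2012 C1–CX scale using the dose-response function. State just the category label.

CX

carbon steel: temperature factor f = -0.054·(15.3) = -0.8262
  SO₂ term: 1.77·1.3^0.52·exp(0.02·90-0.8262) = 5.372
  Cl⁻ term: 0.102·552.6^0.62·exp(0.033·90+0.04·25.3) = 274.3
  r_corr = 5.372 + 274.3 = 279.7 μm/a
ISO 9223 Table 2 (carbon steel): 200 < 280 ≤ 700 μm/a ⇒ CX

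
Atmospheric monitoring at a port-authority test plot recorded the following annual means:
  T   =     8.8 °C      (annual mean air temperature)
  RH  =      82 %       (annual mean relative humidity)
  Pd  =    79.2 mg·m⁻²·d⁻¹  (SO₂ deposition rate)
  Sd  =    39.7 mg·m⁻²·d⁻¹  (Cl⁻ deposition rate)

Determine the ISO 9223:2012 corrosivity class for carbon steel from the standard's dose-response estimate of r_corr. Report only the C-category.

C5

carbon steel: f(T) = +0.150·(T−10) [T≤10 °C] = -0.1800
  Pd branch = 1.77·Pd^0.52·e^(0.02·RH+f) = 74.03 μm/a
  Sd branch = 0.102·Sd^0.62·e^(0.033·RH+0.04·T) = 21.28 μm/a
  sum: 74.03 + 21.28 → r_corr = 95.3 μm/a
Category bounds: 80…200 μm/a bracket r_corr ⇒ C5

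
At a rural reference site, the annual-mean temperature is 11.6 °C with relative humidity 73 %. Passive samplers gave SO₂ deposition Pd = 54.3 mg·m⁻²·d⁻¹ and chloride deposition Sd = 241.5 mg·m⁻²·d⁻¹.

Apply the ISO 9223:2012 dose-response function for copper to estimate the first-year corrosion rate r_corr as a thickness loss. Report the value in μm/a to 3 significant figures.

r_corr = 2.08 μm/a

copper: f(T) = -0.080·(T−10) [T>10 °C] = -0.1280
  sulphur-dioxide contribution → 0.9778 μm/a
  chloride contribution → 1.102 μm/a
  total first-year rate 2.08 μm/a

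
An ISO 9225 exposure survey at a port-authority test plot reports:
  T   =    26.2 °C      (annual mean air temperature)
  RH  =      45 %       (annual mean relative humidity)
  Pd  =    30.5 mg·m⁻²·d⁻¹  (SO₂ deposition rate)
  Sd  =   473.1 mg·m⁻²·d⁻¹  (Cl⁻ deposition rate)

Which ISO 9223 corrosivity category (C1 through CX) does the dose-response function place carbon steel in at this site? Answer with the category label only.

C4

carbon steel: f(T) = -0.054·(T−10) [T>10 °C] = -0.8748
  sulphur-dioxide contribution → 10.73 μm/a
  chloride contribution → 58.5 μm/a
  ⇒ r_corr(carbon steel) = 69.23 μm/a
ISO 9223 Table 2 (carbon steel): 50 < 69.2 ≤ 80 μm/a ⇒ C4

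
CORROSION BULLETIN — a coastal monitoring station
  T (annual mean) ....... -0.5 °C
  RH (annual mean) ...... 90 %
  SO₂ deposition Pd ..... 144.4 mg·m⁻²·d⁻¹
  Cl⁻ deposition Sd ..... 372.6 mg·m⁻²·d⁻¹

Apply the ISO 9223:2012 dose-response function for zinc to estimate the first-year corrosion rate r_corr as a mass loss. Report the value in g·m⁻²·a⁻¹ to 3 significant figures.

zinc: T≤10 °C ⇒ hinge +0.038·(-0.5−10) = -0.3990
  Pd branch = 0.0129·Pd^0.44·e^(0.046·RH+f) = 4.847 μm/a
  Cl⁻ term: 0.0175·372.6^0.57·exp(0.008·90+0.085·-0.5) = 1.007
  r_corr = 4.847 + 1.007 = 5.854 μm/a
Convert to mass loss: 5.854 μm/a × 7.14 g/cm³ = 41.8 g·m⁻²·a⁻¹

r_corr = 41.8 g·m⁻²·a⁻¹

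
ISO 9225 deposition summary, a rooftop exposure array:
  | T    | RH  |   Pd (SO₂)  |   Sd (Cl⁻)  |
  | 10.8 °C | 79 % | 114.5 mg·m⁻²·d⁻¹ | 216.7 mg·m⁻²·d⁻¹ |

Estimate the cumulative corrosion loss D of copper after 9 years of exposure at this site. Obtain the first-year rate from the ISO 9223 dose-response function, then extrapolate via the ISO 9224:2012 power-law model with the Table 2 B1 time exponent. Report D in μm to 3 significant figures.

D(9) = 13.3 μm

copper: temperature factor f = -0.080·(0.8) = -0.0640
  SO₂ term: 0.0053·114.5^0.26·exp(0.059·79-0.0640) = 1.803
  Cl⁻ term: 0.01025·216.7^0.27·exp(0.036·79+0.049·10.8) = 1.278
  r_corr = 1.803 + 1.278 = 3.081 μm/a
ISO 9224: D(t) = r_corr · t^b with b = 0.667 (copper, B1)
  D(9) = 3.081 × 9^0.667 = 3.081 × 4.33 = 13.34 μm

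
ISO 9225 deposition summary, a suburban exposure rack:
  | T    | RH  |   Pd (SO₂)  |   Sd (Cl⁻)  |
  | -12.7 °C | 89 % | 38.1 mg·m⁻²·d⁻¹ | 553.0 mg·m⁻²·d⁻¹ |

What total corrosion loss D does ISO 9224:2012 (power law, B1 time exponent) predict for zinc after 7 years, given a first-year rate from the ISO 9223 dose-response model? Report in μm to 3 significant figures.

D(7) = 10.0 μm

zinc: T≤10 °C ⇒ hinge +0.038·(-12.7−10) = -0.8626
  SO₂ term: 0.0129·38.1^0.44·exp(0.046·89-0.8626) = 1.62
  Sd branch = 0.0175·Sd^0.57·e^(0.008·RH+0.085·T) = 0.4434 μm/a
  sum: 1.62 + 0.4434 → r_corr = 2.064 μm/a
ISO 9224: D(t) = r_corr · t^b with b = 0.813 (zinc, B1)
  D(7) = 2.064 × 7^0.813 = 2.064 × 4.865 = 10.04 μm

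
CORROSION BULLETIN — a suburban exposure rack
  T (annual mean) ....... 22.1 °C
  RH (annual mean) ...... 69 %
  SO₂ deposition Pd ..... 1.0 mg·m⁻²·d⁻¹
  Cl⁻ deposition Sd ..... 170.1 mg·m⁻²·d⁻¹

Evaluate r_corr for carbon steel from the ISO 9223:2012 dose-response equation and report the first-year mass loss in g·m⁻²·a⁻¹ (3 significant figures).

r_corr = 485 g·m⁻²·a⁻¹

carbon steel: temperature factor f = -0.054·(12.1) = -0.6534
  sulphur-dioxide contribution → 3.66 μm/a
  chloride contribution → 58.14 μm/a
  total first-year rate 61.8 μm/a
Convert to mass loss: 61.8 μm/a × 7.85 g/cm³ = 485.1 g·m⁻²·a⁻¹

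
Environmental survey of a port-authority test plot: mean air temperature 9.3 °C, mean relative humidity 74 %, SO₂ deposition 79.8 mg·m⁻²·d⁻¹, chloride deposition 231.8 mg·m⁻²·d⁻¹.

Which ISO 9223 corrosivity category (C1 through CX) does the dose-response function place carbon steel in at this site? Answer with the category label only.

C5

carbon steel: T≤10 °C ⇒ hinge +0.150·(9.3−10) = -0.1050
  sulphur-dioxide contribution → 68.26 μm/a
  chloride contribution → 49.78 μm/a
  total first-year rate 118 μm/a
118 μm/a falls in (80, 200] for carbon steel → category C5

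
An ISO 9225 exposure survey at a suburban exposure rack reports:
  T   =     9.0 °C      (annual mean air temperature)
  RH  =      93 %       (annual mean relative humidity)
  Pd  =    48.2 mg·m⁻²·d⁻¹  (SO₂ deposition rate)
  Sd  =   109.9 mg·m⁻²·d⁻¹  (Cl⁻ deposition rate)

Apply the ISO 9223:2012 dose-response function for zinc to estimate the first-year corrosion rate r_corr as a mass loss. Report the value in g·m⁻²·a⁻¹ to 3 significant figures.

r_corr = 43.4 g·m⁻²·a⁻¹

zinc: T≤10 °C ⇒ hinge +0.038·(9.0−10) = -0.0380
  SO₂ term: 0.0129·48.2^0.44·exp(0.046·93-0.0380) = 4.927
  Sd branch = 0.0175·Sd^0.57·e^(0.008·RH+0.085·T) = 1.153 μm/a
  r_corr = 4.927 + 1.153 = 6.079 μm/a
Convert to mass loss: 6.079 μm/a × 7.14 g/cm³ = 43.41 g·m⁻²·a⁻¹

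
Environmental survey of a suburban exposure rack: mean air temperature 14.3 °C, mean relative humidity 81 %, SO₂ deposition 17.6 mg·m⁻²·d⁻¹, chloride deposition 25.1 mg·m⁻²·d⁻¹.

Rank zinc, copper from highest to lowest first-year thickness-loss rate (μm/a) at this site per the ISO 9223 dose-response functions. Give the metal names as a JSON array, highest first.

zinc: T>10 °C ⇒ hinge -0.071·(14.3−10) = -0.3053
  Pd branch = 0.0129·Pd^0.44·e^(0.046·RH+f) = 1.394 μm/a
  Sd branch = 0.0175·Sd^0.57·e^(0.008·RH+0.085·T) = 0.7082 μm/a
  r_corr = 1.394 + 0.7082 = 2.102 μm/a
copper: temperature factor f = -0.080·(4.3) = -0.3440
  Pd branch = 0.0053·Pd^0.26·e^(0.059·RH+f) = 0.9423 μm/a
  Sd branch = 0.01025·Sd^0.27·e^(0.036·RH+0.049·T) = 0.9106 μm/a
  r_corr = 0.9423 + 0.9106 = 1.853 μm/a
Ordering by μm/a: zinc (2.1) > copper (1.85)

["zinc", "copper"]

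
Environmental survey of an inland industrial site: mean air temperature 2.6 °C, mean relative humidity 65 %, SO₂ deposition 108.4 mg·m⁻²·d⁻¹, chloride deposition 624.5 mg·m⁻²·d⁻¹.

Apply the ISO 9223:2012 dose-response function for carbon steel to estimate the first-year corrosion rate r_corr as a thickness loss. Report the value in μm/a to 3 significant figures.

carbon steel: f(T) = +0.150·(T−10) [T≤10 °C] = -1.1100
  Pd branch = 1.77·Pd^0.52·e^(0.02·RH+f) = 24.47 μm/a
  Sd branch = 0.102·Sd^0.62·e^(0.033·RH+0.04·T) = 52.31 μm/a
  sum: 24.47 + 52.31 → r_corr = 76.78 μm/a

r_corr = 76.8 μm/a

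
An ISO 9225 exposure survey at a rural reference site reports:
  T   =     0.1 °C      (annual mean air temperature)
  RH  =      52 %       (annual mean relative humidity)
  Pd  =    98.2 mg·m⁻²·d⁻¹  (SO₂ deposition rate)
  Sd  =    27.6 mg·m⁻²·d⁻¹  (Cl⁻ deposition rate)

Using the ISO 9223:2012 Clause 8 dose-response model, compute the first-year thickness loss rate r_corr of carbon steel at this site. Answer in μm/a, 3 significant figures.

r_corr = 16.8 μm/a

carbon steel: temperature factor f = +0.150·(-9.9) = -1.4850
  Pd branch = 1.77·Pd^0.52·e^(0.02·RH+f) = 12.32 μm/a
  Sd branch = 0.102·Sd^0.62·e^(0.033·RH+0.04·T) = 4.456 μm/a
  sum: 12.32 + 4.456 → r_corr = 16.78 μm/a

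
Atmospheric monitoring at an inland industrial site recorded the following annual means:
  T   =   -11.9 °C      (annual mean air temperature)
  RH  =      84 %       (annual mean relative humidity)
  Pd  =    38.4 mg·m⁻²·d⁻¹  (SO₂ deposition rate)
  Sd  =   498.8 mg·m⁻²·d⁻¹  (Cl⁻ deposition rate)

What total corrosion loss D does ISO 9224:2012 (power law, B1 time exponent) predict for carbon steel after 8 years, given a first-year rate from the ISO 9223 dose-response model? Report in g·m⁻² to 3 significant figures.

D(8) = 1.17e+03 g·m⁻²

carbon steel: T≤10 °C ⇒ hinge +0.150·(-11.9−10) = -3.2850
  SO₂ term: 1.77·38.4^0.52·exp(0.02·84-3.2850) = 2.37
  Sd branch = 0.102·Sd^0.62·e^(0.033·RH+0.04·T) = 47.69 μm/a
  sum: 2.37 + 47.69 → r_corr = 50.06 μm/a
Long-term exponent b (ISO 9224 Table 2, B1) = 0.523
  D(8) = 50.06 × 8^0.523 = 50.06 × 2.967 = 148.5 μm
  Mass loss = 148.5 μm × 7.85 g/cm³ = 1166 g·m⁻²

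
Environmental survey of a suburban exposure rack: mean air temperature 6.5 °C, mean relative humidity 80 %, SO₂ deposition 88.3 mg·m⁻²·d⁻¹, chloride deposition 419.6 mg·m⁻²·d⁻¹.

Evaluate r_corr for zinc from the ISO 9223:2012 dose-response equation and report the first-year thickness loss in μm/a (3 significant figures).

r_corr = 5.02 μm/a

zinc: T≤10 °C ⇒ hinge +0.038·(6.5−10) = -0.1330
  Pd branch = 0.0129·Pd^0.44·e^(0.046·RH+f) = 3.216 μm/a
  Cl⁻ term: 0.0175·419.6^0.57·exp(0.008·80+0.085·6.5) = 1.803
  r_corr = 3.216 + 1.803 = 5.018 μm/a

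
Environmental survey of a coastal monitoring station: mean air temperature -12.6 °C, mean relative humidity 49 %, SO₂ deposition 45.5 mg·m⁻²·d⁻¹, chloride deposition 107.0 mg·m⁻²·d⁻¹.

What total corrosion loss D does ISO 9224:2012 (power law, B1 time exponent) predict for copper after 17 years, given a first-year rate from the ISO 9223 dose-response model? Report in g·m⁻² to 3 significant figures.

copper: T≤10 °C ⇒ hinge +0.126·(-12.6−10) = -2.8476
  SO₂ term: 0.0053·45.5^0.26·exp(0.059·49-2.8476) = 0.01494
  Cl⁻ term: 0.01025·107.0^0.27·exp(0.036·49+0.049·-12.6) = 0.1139
  sum: 0.01494 + 0.1139 → r_corr = 0.1289 μm/a
Long-term exponent b (ISO 9224 Table 2, B1) = 0.667
  D(17) = 0.1289 × 17^0.667 = 0.1289 × 6.618 = 0.8528 μm
  Mass loss = 0.8528 μm × 8.96 g/cm³ = 7.641 g·m⁻²

D(17) = 7.64 g·m⁻²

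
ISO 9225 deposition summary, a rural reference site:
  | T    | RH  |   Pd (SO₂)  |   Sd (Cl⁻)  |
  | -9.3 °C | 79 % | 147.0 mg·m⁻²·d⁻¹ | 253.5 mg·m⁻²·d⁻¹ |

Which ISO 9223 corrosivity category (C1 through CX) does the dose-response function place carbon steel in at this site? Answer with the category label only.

C3

carbon steel: f(T) = +0.150·(T−10) [T≤10 °C] = -2.8950
  Pd branch = 1.77·Pd^0.52·e^(0.02·RH+f) = 6.366 μm/a
  Cl⁻ term: 0.102·253.5^0.62·exp(0.033·79+0.04·-9.3) = 29.49
  r_corr = 6.366 + 29.49 = 35.86 μm/a
Category bounds: 25…50 μm/a bracket r_corr ⇒ C3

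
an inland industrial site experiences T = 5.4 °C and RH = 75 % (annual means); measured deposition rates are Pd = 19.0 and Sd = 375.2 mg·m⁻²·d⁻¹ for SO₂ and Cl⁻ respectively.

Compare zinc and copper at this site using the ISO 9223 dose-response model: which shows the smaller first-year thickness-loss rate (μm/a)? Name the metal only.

copper

zinc: T≤10 °C ⇒ hinge +0.038·(5.4−10) = -0.1748
  sulphur-dioxide contribution → 1.246 μm/a
  chloride contribution → 1.48 μm/a
  ⇒ r_corr(zinc) = 2.726 μm/a
copper: f(T) = +0.126·(T−10) [T≤10 °C] = -0.5796
  sulphur-dioxide contribution → 0.5331 μm/a
  chloride contribution → 0.9847 μm/a
  ⇒ r_corr(copper) = 1.518 μm/a
Ordering by μm/a: zinc (2.73) > copper (1.52)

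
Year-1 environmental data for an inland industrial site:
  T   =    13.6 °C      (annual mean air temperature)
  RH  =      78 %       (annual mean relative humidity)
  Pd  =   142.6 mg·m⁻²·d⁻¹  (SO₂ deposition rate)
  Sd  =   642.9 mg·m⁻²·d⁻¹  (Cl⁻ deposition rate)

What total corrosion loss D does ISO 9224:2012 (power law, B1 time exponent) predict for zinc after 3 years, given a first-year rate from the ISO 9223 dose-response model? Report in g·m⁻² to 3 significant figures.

D(3) = 128 g·m⁻²

zinc: f(T) = -0.071·(T−10) [T>10 °C] = -0.2556
  Pd branch = 0.0129·Pd^0.44·e^(0.046·RH+f) = 3.204 μm/a
  Sd branch = 0.0175·Sd^0.57·e^(0.008·RH+0.085·T) = 4.137 μm/a
  r_corr = 3.204 + 4.137 = 7.341 μm/a
ISO 9224: D(t) = r_corr · t^b with b = 0.813 (zinc, B1)
  D(3) = 7.341 × 3^0.813 = 7.341 × 2.443 = 17.93 μm
  Mass loss = 17.93 μm × 7.14 g/cm³ = 128 g·m⁻²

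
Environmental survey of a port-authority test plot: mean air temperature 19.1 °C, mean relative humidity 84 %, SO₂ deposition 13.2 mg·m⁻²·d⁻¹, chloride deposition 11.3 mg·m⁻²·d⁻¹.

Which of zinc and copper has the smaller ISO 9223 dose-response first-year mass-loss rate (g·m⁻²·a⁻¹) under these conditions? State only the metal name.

zinc: f(T) = -0.071·(T−10) [T>10 °C] = -0.6461
  sulphur-dioxide contribution → 1.003 μm/a
  chloride contribution → 0.6922 μm/a
  ⇒ r_corr(zinc) = 1.695 μm/a
  mass loss = 1.695 μm/a × 7.14 g/cm³ = 12.1 g·m⁻²·a⁻¹
copper: T>10 °C ⇒ hinge -0.080·(19.1−10) = -0.7280
  sulphur-dioxide contribution → 0.7109 μm/a
  chloride contribution → 1.035 μm/a
  total first-year rate 1.746 μm/a
  mass loss = 1.746 μm/a × 8.96 g/cm³ = 15.64 g·m⁻²·a⁻¹
Ordering by g·m⁻²·a⁻¹: copper (15.6) > zinc (12.1)

zinc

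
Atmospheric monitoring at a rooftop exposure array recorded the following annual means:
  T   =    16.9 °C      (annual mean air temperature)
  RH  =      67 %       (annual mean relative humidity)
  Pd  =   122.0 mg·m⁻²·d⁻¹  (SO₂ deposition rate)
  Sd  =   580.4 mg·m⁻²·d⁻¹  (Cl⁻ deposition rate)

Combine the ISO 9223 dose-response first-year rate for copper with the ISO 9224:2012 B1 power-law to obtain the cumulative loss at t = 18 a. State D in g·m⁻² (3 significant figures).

D(18) = 124 g·m⁻²

copper: temperature factor f = -0.080·(6.9) = -0.5520
  Pd branch = 0.0053·Pd^0.26·e^(0.059·RH+f) = 0.5543 μm/a
  Sd branch = 0.01025·Sd^0.27·e^(0.036·RH+0.049·T) = 1.459 μm/a
  sum: 0.5543 + 1.459 → r_corr = 2.013 μm/a
Power-law: D(18) = r_corr · 18^0.667
  D(18) = 2.013 × 18^0.667 = 2.013 × 6.875 = 13.84 μm
  Mass loss = 13.84 μm × 8.96 g/cm³ = 124 g·m⁻²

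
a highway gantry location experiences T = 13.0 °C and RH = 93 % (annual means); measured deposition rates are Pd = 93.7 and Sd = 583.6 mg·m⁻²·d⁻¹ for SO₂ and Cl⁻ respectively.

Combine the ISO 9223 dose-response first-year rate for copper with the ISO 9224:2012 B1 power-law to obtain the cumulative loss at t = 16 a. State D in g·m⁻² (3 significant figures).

copper: temperature factor f = -0.080·(3.0) = -0.2400
  SO₂ term: 0.0053·93.7^0.26·exp(0.059·93-0.2400) = 3.278
  Cl⁻ term: 0.01025·583.6^0.27·exp(0.036·93+0.049·13.0) = 3.078
  r_corr = 3.278 + 3.078 = 6.356 μm/a
Long-term exponent b (ISO 9224 Table 2, B1) = 0.667
  D(16) = 6.356 × 16^0.667 = 6.356 × 6.355 = 40.4 μm
  Mass loss = 40.4 μm × 8.96 g/cm³ = 362 g·m⁻²

D(16) = 362 g·m⁻²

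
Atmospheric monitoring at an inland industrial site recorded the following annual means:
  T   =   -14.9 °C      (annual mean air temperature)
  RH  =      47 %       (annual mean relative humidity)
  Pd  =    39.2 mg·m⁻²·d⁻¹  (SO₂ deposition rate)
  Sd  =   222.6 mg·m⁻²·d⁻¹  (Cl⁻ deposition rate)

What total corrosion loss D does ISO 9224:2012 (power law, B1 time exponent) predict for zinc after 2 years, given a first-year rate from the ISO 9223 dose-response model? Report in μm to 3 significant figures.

zinc: f(T) = +0.038·(T−10) [T≤10 °C] = -0.9462
  sulphur-dioxide contribution → 0.2186 μm/a
  chloride contribution → 0.1565 μm/a
  ⇒ r_corr(zinc) = 0.3751 μm/a
ISO 9224: D(t) = r_corr · t^b with b = 0.813 (zinc, B1)
  D(2) = 0.3751 × 2^0.813 = 0.3751 × 1.757 = 0.6589 μm

D(2) = 0.659 μm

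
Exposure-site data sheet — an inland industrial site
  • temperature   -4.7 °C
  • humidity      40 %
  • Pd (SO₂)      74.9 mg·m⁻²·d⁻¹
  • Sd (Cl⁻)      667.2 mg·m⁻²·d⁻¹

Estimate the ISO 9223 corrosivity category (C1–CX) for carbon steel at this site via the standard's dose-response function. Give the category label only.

carbon steel: T≤10 °C ⇒ hinge +0.150·(-4.7−10) = -2.2050
  sulphur-dioxide contribution → 4.098 μm/a
  chloride contribution → 17.83 μm/a
  ⇒ r_corr(carbon steel) = 21.93 μm/a
ISO 9223 Table 2 (carbon steel): 1.3 < 21.9 ≤ 25 μm/a ⇒ C2

C2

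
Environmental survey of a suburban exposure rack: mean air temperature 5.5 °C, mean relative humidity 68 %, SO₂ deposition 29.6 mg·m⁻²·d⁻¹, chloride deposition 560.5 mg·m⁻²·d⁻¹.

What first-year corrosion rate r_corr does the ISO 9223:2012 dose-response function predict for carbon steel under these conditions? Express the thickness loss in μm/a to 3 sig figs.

r_corr = 81.1 μm/a

carbon steel: temperature factor f = +0.150·(-4.5) = -0.6750
  Pd branch = 1.77·Pd^0.52·e^(0.02·RH+f) = 20.44 μm/a
  Sd branch = 0.102·Sd^0.62·e^(0.033·RH+0.04·T) = 60.65 μm/a
  r_corr = 20.44 + 60.65 = 81.09 μm/a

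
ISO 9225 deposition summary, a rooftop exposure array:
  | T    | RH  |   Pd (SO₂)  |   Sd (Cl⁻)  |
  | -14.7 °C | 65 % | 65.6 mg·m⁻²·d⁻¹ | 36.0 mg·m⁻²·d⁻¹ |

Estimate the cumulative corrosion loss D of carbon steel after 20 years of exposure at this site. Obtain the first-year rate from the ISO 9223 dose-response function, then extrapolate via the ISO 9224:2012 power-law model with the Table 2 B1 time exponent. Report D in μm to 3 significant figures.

carbon steel: f(T) = +0.150·(T−10) [T≤10 °C] = -3.7050
  sulphur-dioxide contribution → 1.407 μm/a
  chloride contribution → 4.464 μm/a
  ⇒ r_corr(carbon steel) = 5.871 μm/a
ISO 9224: D(t) = r_corr · t^b with b = 0.523 (carbon steel, B1)
  D(20) = 5.871 × 20^0.523 = 5.871 × 4.791 = 28.13 μm

D(20) = 28.1 μm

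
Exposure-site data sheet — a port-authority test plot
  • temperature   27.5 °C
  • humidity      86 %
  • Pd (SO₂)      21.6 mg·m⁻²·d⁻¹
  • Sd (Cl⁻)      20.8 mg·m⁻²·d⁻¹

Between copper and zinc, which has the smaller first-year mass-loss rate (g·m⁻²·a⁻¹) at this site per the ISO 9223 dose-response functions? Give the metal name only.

zinc

copper: f(T) = -0.080·(T−10) [T>10 °C] = -1.4000
  sulphur-dioxide contribution → 0.4643 μm/a
  chloride contribution → 1.979 μm/a
  total first-year rate 2.443 μm/a
  mass loss = 2.443 μm/a × 8.96 g/cm³ = 21.89 g·m⁻²·a⁻¹
zinc: temperature factor f = -0.071·(17.5) = -1.2425
  sulphur-dioxide contribution → 0.752 μm/a
  chloride contribution → 2.034 μm/a
  ⇒ r_corr(zinc) = 2.786 μm/a
  mass loss = 2.786 μm/a × 7.14 g/cm³ = 19.89 g·m⁻²·a⁻¹
Ordering by g·m⁻²·a⁻¹: copper (21.9) > zinc (19.9)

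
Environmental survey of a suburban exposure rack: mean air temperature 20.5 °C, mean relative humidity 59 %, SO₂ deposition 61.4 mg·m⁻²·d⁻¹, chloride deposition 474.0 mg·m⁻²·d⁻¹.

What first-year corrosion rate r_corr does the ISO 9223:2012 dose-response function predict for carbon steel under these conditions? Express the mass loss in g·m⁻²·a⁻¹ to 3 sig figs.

carbon steel: f(T) = -0.054·(T−10) [T>10 °C] = -0.5670
  Pd branch = 1.77·Pd^0.52·e^(0.02·RH+f) = 27.8 μm/a
  Cl⁻ term: 0.102·474.0^0.62·exp(0.033·59+0.04·20.5) = 74.01
  r_corr = 27.8 + 74.01 = 101.8 μm/a
Convert to mass loss: 101.8 μm/a × 7.85 g/cm³ = 799.2 g·m⁻²·a⁻¹

r_corr = 799 g·m⁻²·a⁻¹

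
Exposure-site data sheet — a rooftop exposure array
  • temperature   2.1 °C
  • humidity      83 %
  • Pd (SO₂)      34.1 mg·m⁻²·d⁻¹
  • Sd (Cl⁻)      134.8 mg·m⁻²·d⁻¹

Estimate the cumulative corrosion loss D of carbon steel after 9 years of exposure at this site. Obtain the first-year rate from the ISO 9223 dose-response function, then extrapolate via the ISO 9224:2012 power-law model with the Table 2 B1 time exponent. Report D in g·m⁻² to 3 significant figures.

D(9) = 1.33e+03 g·m⁻²

carbon steel: temperature factor f = +0.150·(-7.9) = -1.1850
  SO₂ term: 1.77·34.1^0.52·exp(0.02·83-1.1850) = 17.84
  Cl⁻ term: 0.102·134.8^0.62·exp(0.033·83+0.04·2.1) = 35.89
  sum: 17.84 + 35.89 → r_corr = 53.73 μm/a
Long-term exponent b (ISO 9224 Table 2, B1) = 0.523
  D(9) = 53.73 × 9^0.523 = 53.73 × 3.156 = 169.5 μm
  Mass loss = 169.5 μm × 7.85 g/cm³ = 1331 g·m⁻²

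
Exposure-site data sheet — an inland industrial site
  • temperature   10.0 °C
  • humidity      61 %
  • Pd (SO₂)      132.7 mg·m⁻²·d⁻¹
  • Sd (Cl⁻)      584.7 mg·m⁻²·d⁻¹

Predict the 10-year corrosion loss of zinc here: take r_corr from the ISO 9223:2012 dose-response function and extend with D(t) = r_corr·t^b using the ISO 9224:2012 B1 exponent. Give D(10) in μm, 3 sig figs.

zinc: T≤10 °C ⇒ hinge +0.038·(10.0−10) = +0.0000
  SO₂ term: 0.0129·132.7^0.44·exp(0.046·61+0.0000) = 1.834
  Cl⁻ term: 0.0175·584.7^0.57·exp(0.008·61+0.085·10.0) = 2.519
  r_corr = 1.834 + 2.519 = 4.353 μm/a
Long-term exponent b (ISO 9224 Table 2, B1) = 0.813
  D(10) = 4.353 × 10^0.813 = 4.353 × 6.501 = 28.3 μm

D(10) = 28.3 μm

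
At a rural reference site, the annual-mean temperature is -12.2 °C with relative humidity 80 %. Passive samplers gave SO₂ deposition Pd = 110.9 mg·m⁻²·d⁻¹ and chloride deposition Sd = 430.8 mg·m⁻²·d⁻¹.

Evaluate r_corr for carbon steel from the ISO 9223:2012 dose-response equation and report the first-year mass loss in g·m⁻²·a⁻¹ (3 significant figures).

r_corr = 325 g·m⁻²·a⁻¹

carbon steel: T≤10 °C ⇒ hinge +0.150·(-12.2−10) = -3.3300
  SO₂ term: 1.77·110.9^0.52·exp(0.02·80-3.3300) = 3.631
  Cl⁻ term: 0.102·430.8^0.62·exp(0.033·80+0.04·-12.2) = 37.71
  r_corr = 3.631 + 37.71 = 41.34 μm/a
Convert to mass loss: 41.34 μm/a × 7.85 g/cm³ = 324.5 g·m⁻²·a⁻¹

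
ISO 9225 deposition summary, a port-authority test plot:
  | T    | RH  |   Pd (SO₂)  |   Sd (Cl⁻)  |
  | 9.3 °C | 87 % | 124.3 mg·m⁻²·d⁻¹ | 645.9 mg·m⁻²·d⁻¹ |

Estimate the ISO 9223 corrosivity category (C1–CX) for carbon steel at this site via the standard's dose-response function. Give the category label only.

carbon steel: T≤10 °C ⇒ hinge +0.150·(9.3−10) = -0.1050
  SO₂ term: 1.77·124.3^0.52·exp(0.02·87-0.1050) = 111.5
  Sd branch = 0.102·Sd^0.62·e^(0.033·RH+0.04·T) = 144.3 μm/a
  r_corr = 111.5 + 144.3 = 255.8 μm/a
Category bounds: 200…700 μm/a bracket r_corr ⇒ CX

CX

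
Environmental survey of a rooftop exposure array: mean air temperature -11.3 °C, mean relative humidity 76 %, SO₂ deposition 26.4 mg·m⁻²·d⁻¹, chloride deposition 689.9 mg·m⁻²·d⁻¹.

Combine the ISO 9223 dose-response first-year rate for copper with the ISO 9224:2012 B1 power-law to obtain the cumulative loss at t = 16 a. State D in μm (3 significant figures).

D(16) = 3.85 μm

copper: f(T) = +0.126·(T−10) [T≤10 °C] = -2.6838
  SO₂ term: 0.0053·26.4^0.26·exp(0.059·76-2.6838) = 0.07511
  Cl⁻ term: 0.01025·689.9^0.27·exp(0.036·76+0.049·-11.3) = 0.5308
  r_corr = 0.07511 + 0.5308 = 0.6059 μm/a
ISO 9224: D(t) = r_corr · t^b with b = 0.667 (copper, B1)
  D(16) = 0.6059 × 16^0.667 = 0.6059 × 6.355 = 3.851 μm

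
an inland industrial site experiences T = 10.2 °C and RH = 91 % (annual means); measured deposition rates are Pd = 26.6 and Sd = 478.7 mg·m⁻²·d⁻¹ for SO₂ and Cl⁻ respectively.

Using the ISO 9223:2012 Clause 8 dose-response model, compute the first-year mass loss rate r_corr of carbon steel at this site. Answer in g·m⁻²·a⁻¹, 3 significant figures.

r_corr = 1.58e+03 g·m⁻²·a⁻¹

carbon steel: temperature factor f = -0.054·(0.2) = -0.0108
  Pd branch = 1.77·Pd^0.52·e^(0.02·RH+f) = 59.52 μm/a
  Sd branch = 0.102·Sd^0.62·e^(0.033·RH+0.04·T) = 141.8 μm/a
  r_corr = 59.52 + 141.8 = 201.3 μm/a
Convert to mass loss: 201.3 μm/a × 7.85 g/cm³ = 1580 g·m⁻²·a⁻¹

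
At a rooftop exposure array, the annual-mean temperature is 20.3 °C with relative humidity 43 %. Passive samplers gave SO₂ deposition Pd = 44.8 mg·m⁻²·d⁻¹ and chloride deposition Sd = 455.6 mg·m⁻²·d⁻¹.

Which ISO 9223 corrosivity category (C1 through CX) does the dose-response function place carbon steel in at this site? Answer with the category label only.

carbon steel: temperature factor f = -0.054·(10.3) = -0.5562
  sulphur-dioxide contribution → 17.32 μm/a
  chloride contribution → 42.25 μm/a
  total first-year rate 59.57 μm/a
ISO 9223 Table 2 (carbon steel): 50 < 59.6 ≤ 80 μm/a ⇒ C4

C4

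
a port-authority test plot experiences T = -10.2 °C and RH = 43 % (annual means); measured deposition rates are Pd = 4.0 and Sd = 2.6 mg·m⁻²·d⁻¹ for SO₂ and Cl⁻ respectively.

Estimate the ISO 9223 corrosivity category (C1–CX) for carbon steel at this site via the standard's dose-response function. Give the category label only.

carbon steel: f(T) = +0.150·(T−10) [T≤10 °C] = -3.0300
  SO₂ term: 1.77·4.0^0.52·exp(0.02·43-3.0300) = 0.4156
  Cl⁻ term: 0.102·2.6^0.62·exp(0.033·43+0.04·-10.2) = 0.5069
  r_corr = 0.4156 + 0.5069 = 0.9225 μm/a
0.922 μm/a falls in (0, 1.3] for carbon steel → category C1

C1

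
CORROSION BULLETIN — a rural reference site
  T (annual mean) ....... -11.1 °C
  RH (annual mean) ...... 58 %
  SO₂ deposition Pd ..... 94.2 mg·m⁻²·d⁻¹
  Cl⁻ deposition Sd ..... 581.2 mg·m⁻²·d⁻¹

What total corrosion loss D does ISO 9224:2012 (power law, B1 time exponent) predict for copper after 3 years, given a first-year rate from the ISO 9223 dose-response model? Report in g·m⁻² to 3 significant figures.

D(3) = 5.68 g·m⁻²

copper: temperature factor f = +0.126·(-21.1) = -2.6586
  Pd branch = 0.0053·Pd^0.26·e^(0.059·RH+f) = 0.03707 μm/a
  Sd branch = 0.01025·Sd^0.27·e^(0.036·RH+0.049·T) = 0.2677 μm/a
  r_corr = 0.03707 + 0.2677 = 0.3048 μm/a
Power-law: D(3) = r_corr · 3^0.667
  D(3) = 0.3048 × 3^0.667 = 0.3048 × 2.081 = 0.6342 μm
  Mass loss = 0.6342 μm × 8.96 g/cm³ = 5.683 g·m⁻²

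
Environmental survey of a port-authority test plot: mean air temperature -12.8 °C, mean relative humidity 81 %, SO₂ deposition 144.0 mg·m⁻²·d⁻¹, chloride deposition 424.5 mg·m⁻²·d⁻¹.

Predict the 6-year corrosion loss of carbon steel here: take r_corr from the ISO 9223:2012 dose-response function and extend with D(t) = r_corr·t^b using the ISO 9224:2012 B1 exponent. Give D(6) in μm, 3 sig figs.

D(6) = 106 μm

carbon steel: T≤10 °C ⇒ hinge +0.150·(-12.8−10) = -3.4200
  sulphur-dioxide contribution → 3.878 μm/a
  chloride contribution → 37.7 μm/a
  ⇒ r_corr(carbon steel) = 41.58 μm/a
Long-term exponent b (ISO 9224 Table 2, B1) = 0.523
  D(6) = 41.58 × 6^0.523 = 41.58 × 2.553 = 106.1 μm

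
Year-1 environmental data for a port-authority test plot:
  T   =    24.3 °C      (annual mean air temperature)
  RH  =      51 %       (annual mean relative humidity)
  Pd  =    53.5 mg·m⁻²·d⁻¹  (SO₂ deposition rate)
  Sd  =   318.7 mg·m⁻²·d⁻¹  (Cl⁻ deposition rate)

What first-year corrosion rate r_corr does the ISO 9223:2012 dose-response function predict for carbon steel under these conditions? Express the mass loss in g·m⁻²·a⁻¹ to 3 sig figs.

r_corr = 547 g·m⁻²·a⁻¹

carbon steel: f(T) = -0.054·(T−10) [T>10 °C] = -0.7722
  Pd branch = 1.77·Pd^0.52·e^(0.02·RH+f) = 17.96 μm/a
  Sd branch = 0.102·Sd^0.62·e^(0.033·RH+0.04·T) = 51.73 μm/a
  sum: 17.96 + 51.73 → r_corr = 69.69 μm/a
Convert to mass loss: 69.69 μm/a × 7.85 g/cm³ = 547.1 g·m⁻²·a⁻¹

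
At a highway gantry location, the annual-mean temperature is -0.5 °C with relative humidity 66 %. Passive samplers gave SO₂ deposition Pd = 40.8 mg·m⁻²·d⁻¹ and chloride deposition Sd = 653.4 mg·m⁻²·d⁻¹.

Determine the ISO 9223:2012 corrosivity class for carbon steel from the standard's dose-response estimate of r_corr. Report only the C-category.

C4

carbon steel: f(T) = +0.150·(T−10) [T≤10 °C] = -1.5750
  SO₂ term: 1.77·40.8^0.52·exp(0.02·66-1.5750) = 9.436
  Cl⁻ term: 0.102·653.4^0.62·exp(0.033·66+0.04·-0.5) = 49.12
  sum: 9.436 + 49.12 → r_corr = 58.55 μm/a
ISO 9223 Table 2 (carbon steel): 50 < 58.6 ≤ 80 μm/a ⇒ C4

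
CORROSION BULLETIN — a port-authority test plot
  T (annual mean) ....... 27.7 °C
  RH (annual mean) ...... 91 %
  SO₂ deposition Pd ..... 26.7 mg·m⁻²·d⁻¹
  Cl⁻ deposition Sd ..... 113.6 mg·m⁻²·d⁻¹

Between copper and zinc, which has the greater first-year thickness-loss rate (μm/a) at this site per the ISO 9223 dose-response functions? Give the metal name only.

copper: f(T) = -0.080·(T−10) [T>10 °C] = -1.4160
  SO₂ term: 0.0053·26.7^0.26·exp(0.059·91-1.4160) = 0.6485
  Cl⁻ term: 0.01025·113.6^0.27·exp(0.036·91+0.049·27.7) = 3.783
  r_corr = 0.6485 + 3.783 = 4.432 μm/a
zinc: temperature factor f = -0.071·(17.7) = -1.2567
  SO₂ term: 0.0129·26.7^0.44·exp(0.046·91-1.2567) = 1.024
  Sd branch = 0.0175·Sd^0.57·e^(0.008·RH+0.085·T) = 5.667 μm/a
  r_corr = 1.024 + 5.667 = 6.691 μm/a
Ordering by μm/a: zinc (6.69) > copper (4.43)

zinc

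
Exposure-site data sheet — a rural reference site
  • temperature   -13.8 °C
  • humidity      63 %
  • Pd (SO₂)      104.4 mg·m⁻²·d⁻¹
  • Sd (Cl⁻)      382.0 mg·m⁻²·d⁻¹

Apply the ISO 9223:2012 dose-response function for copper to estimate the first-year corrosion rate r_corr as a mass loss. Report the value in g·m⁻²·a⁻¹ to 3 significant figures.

r_corr = 2.57 g·m⁻²·a⁻¹

copper: temperature factor f = +0.126·(-23.8) = -2.9988
  Pd branch = 0.0053·Pd^0.26·e^(0.059·RH+f) = 0.0364 μm/a
  Cl⁻ term: 0.01025·382.0^0.27·exp(0.036·63+0.049·-13.8) = 0.2507
  r_corr = 0.0364 + 0.2507 = 0.2871 μm/a
Convert to mass loss: 0.2871 μm/a × 8.96 g/cm³ = 2.573 g·m⁻²·a⁻¹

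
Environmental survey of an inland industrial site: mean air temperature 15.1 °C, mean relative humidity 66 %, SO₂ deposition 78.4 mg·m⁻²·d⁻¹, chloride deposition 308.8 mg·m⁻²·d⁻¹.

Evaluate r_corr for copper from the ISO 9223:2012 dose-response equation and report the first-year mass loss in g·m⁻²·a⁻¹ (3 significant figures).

copper: T>10 °C ⇒ hinge -0.080·(15.1−10) = -0.4080
  sulphur-dioxide contribution → 0.538 μm/a
  chloride contribution → 1.087 μm/a
  ⇒ r_corr(copper) = 1.625 μm/a
Convert to mass loss: 1.625 μm/a × 8.96 g/cm³ = 14.56 g·m⁻²·a⁻¹

r_corr = 14.6 g·m⁻²·a⁻¹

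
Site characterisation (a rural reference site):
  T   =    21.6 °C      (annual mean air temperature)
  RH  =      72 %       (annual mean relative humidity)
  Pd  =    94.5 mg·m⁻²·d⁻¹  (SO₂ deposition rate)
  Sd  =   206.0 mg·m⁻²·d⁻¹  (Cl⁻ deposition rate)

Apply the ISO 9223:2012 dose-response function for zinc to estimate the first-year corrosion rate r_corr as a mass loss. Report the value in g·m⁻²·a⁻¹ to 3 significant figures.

r_corr = 37.3 g·m⁻²·a⁻¹

zinc: f(T) = -0.071·(T−10) [T>10 °C] = -0.8236
  Pd branch = 0.0129·Pd^0.44·e^(0.046·RH+f) = 1.149 μm/a
  Cl⁻ term: 0.0175·206.0^0.57·exp(0.008·72+0.085·21.6) = 4.069
  r_corr = 1.149 + 4.069 = 5.218 μm/a
Convert to mass loss: 5.218 μm/a × 7.14 g/cm³ = 37.26 g·m⁻²·a⁻¹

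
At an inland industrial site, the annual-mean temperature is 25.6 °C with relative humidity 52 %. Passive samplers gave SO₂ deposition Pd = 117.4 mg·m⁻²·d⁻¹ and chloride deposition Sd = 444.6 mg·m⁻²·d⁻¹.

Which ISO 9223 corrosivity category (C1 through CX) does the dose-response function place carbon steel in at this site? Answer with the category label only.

C5

carbon steel: T>10 °C ⇒ hinge -0.054·(25.6−10) = -0.8424
  SO₂ term: 1.77·117.4^0.52·exp(0.02·52-0.8424) = 25.7
  Cl⁻ term: 0.102·444.6^0.62·exp(0.033·52+0.04·25.6) = 69.23
  sum: 25.7 + 69.23 → r_corr = 94.94 μm/a
94.9 μm/a falls in (80, 200] for carbon steel → category C5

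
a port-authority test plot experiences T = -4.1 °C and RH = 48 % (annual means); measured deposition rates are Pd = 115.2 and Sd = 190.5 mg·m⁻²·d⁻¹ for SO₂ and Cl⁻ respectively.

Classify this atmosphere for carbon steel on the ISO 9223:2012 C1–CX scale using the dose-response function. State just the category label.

C2

carbon steel: temperature factor f = +0.150·(-14.1) = -2.1150
  Pd branch = 1.77·Pd^0.52·e^(0.02·RH+f) = 6.581 μm/a
  Cl⁻ term: 0.102·190.5^0.62·exp(0.033·48+0.04·-4.1) = 10.94
  r_corr = 6.581 + 10.94 = 17.52 μm/a
17.5 μm/a falls in (1.3, 25] for carbon steel → category C2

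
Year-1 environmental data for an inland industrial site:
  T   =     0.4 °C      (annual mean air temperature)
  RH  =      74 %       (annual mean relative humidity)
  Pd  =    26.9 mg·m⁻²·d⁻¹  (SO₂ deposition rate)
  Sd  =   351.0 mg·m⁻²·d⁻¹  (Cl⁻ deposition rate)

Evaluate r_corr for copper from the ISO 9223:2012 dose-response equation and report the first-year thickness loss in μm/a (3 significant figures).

r_corr = 1.02 μm/a

copper: T≤10 °C ⇒ hinge +0.126·(0.4−10) = -1.2096
  Pd branch = 0.0053·Pd^0.26·e^(0.059·RH+f) = 0.293 μm/a
  Cl⁻ term: 0.01025·351.0^0.27·exp(0.036·74+0.049·0.4) = 0.7302
  r_corr = 0.293 + 0.7302 = 1.023 μm/a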